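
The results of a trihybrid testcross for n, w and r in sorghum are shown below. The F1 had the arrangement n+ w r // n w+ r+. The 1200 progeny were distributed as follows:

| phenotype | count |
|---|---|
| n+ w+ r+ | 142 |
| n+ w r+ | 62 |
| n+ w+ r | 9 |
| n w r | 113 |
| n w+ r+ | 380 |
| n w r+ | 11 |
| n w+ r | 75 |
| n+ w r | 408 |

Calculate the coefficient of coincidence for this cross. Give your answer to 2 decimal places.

The two rarest classes, n+ w+ r and n w r+, are the double crossovers. Comparing them with the parentals, only the w allele has switched, so w is the middle locus and the order is r – w – n.
r–w: (137 + 20)/1200 = 0.1308; w–n: (255 + 20)/1200 = 0.2292.
Expected DCO frequency = 0.1308 × 0.2292 ≈ 0.02998; observed = 20/1200 ≈ 0.01667.
Coefficient of coincidence = 0.01667/0.02998 ≈ 0.56.

0.56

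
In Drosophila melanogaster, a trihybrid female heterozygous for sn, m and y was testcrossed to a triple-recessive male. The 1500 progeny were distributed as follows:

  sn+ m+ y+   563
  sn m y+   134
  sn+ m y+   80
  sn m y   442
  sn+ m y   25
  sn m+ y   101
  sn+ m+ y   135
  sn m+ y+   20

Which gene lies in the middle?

The two most frequent reciprocal classes, sn+ m+ y+ and sn m y, are the parental types, so the F1 was sn+ m+ y+ / sn m y.
The two rarest classes, sn m+ y+ and sn+ m y, are the double crossovers. Comparing them with the parentals, only the sn allele has switched, so sn is the middle locus and the order is y – sn – m.

sn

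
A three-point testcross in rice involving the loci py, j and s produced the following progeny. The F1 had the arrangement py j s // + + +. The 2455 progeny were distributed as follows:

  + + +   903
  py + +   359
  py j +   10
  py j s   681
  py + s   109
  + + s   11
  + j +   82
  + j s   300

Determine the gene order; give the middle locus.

s

The two rarest classes, py j + and + + s, are the double crossovers. Comparing them with the parentals, only the s allele has switched, so s is the middle locus and the order is py – s – j.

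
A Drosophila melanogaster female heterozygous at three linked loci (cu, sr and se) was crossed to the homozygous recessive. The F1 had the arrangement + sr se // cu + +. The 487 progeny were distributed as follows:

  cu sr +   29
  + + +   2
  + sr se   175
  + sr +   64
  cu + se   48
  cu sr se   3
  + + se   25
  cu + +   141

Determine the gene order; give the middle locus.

The two rarest classes, cu sr se and + + +, are the double crossovers. Comparing them with the parentals, only the cu allele has switched, so cu is the middle locus and the order is sr – cu – se.

cu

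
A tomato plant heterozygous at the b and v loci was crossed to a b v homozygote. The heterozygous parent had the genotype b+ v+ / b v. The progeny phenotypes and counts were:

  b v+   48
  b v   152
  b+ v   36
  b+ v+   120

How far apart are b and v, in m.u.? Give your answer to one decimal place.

23.6 m.u.

The recombinant classes are b+ v and b v+: 36 + 48 = 84.
Recombination frequency = 84/356 = 0.2360 ≈ 23.6%, i.e. 23.6 m.u.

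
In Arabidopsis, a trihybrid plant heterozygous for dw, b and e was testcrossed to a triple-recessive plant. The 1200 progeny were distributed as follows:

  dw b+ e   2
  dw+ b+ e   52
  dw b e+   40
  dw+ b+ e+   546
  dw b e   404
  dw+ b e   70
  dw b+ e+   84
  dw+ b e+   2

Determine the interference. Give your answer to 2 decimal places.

0.68

The two most frequent reciprocal classes, dw b e and dw+ b+ e+, are the parental types, so the F1 was dw b e / dw+ b+ e+.
The two rarest classes, dw b+ e and dw+ b e+, are the double crossovers. Comparing them with the parentals, only the b allele has switched, so b is the middle locus and the order is dw – b – e.
dw–b: (154 + 4)/1200 = 0.1317; b–e: (92 + 4)/1200 = 0.0800.
Expected DCO frequency = 0.1317 × 0.0800 ≈ 0.01054; observed = 4/1200 ≈ 0.00333.
Coefficient of coincidence = 0.00333/0.01054 ≈ 0.32; interference = 1 − 0.32 = 0.68.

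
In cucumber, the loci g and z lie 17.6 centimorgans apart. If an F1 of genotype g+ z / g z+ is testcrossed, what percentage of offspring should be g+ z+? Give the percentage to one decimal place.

A map distance of 17.6 centimorgans corresponds to a recombination frequency of 0.176.
The F1 is g+ z / g z+, so g+ z+ is a recombinant gamete class with expected frequency r/2 = 0.176/2 = 0.0880.
That is 0.0880 = 8.8% of the progeny.

8.8%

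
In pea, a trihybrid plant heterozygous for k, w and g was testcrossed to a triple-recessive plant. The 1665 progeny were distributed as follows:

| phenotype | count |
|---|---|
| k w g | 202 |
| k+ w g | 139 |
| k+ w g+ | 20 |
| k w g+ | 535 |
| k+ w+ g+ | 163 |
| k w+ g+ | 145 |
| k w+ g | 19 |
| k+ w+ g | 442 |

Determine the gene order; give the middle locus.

k

The two most frequent reciprocal classes, k+ w+ g and k w g+, are the parental types, so the F1 was k+ w+ g / k w g+.
The two rarest classes, k w+ g and k+ w g+, are the double crossovers. Comparing them with the parentals, only the k allele has switched, so k is the middle locus and the order is g – k – w.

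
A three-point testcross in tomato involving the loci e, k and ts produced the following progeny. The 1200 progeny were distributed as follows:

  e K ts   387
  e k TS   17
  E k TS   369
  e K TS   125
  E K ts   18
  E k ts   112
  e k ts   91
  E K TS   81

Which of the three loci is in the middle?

e

The two most frequent reciprocal classes, E k TS and e K ts, are the parental types, so the F1 was E k TS / e K ts.
The two rarest classes, e k TS and E K ts, are the double crossovers. Comparing them with the parentals, only the e allele has switched, so e is the middle locus and the order is k – e – ts.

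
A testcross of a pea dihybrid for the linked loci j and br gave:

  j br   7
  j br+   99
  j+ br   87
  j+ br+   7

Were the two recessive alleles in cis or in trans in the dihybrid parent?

The two most frequent classes are j+ br (87) and j br+ (99); these are the parental (non-recombinant) types.
So the F1 carried j+ br on one chromosome and j br+ on the other — the recessive alleles are on opposite chromosomes (trans / repulsion).

trans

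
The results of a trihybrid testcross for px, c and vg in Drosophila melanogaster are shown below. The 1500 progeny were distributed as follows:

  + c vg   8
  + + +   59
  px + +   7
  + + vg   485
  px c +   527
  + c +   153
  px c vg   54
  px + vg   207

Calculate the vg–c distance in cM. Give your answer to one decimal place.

8.5 cM

The two most frequent reciprocal classes, px c + and + + vg, are the parental types, so the F1 was px c + / + + vg.
The two rarest classes, px + + and + c vg, are the double crossovers. Comparing them with the parentals, only the c allele has switched, so c is the middle locus and the order is vg – c – px.
Crossovers in the vg–c interval produce the single-crossover classes px c vg and + + + (54 + 59 = 113) plus the double crossovers (15).
RF(vg–c) = (113 + 15) / 1500 = 128/1500 = 0.0853 → 8.5 cM.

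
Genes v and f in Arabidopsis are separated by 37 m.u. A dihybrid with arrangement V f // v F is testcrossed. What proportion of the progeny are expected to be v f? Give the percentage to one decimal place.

18.5%

A map distance of 37 m.u. corresponds to a recombination frequency of 0.370.
The F1 is V f / v F, so v f is a recombinant gamete class with expected frequency r/2 = 0.370/2 = 0.1850.
That is 0.1850 = 18.5% of the progeny.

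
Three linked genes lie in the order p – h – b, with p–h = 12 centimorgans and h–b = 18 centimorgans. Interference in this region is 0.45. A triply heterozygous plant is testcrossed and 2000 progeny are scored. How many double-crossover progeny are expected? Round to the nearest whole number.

24

Map distances give recombination frequencies of 0.120 and 0.180 for the two intervals.
With interference 0.45 (so coincidence = 0.55), expected double-crossover frequency = 0.120 × 0.180 × 0.55 = 0.01188.
Expected number = 0.01188 × 2000 = 23.76 ≈ 24.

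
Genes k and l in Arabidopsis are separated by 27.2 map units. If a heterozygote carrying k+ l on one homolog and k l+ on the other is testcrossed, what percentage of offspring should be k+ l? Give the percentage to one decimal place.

36.4%

A map distance of 27.2 map units corresponds to a recombination frequency of 0.272.
The F1 is k+ l / k l+, so k+ l is a parental gamete class with expected frequency (1 − r)/2 = 0.728/2 = 0.3640.
That is 0.3640 = 36.4% of the progeny.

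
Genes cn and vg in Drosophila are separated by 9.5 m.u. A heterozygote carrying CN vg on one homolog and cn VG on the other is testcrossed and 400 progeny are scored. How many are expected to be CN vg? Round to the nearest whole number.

181

A map distance of 9.5 m.u. corresponds to a recombination frequency of 0.095.
The F1 is CN vg / cn VG, so CN vg is a parental gamete class with expected frequency (1 − r)/2 = 0.905/2 = 0.4525.
Expected number = 0.4525 × 400 = 181.00 ≈ 181.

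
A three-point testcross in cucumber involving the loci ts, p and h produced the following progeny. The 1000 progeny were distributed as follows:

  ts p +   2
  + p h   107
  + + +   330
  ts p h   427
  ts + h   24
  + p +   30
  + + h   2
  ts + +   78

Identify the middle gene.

The two most frequent reciprocal classes, + + + and ts p h, are the parental types, so the F1 was + + + / ts p h.
The two rarest classes, + + h and ts p +, are the double crossovers. Comparing them with the parentals, only the h allele has switched, so h is the middle locus and the order is ts – h – p.

h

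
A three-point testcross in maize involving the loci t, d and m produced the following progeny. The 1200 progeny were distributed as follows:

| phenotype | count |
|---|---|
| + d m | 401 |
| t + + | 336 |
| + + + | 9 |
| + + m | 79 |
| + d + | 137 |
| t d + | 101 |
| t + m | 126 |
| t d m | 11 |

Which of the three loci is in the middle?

t

The two most frequent reciprocal classes, + d m and t + +, are the parental types, so the F1 was + d m / t + +.
The two rarest classes, t d m and + + +, are the double crossovers. Comparing them with the parentals, only the t allele has switched, so t is the middle locus and the order is d – t – m.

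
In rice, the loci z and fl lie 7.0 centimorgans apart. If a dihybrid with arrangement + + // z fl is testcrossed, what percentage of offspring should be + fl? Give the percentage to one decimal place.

3.5%

A map distance of 7.0 centimorgans corresponds to a recombination frequency of 0.070.
The F1 is + + / z fl, so + fl is a recombinant gamete class with expected frequency r/2 = 0.070/2 = 0.0350.
That is 0.0350 = 3.5% of the progeny.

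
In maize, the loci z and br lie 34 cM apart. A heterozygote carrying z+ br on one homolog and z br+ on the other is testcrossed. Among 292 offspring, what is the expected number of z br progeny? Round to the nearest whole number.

A map distance of 34 cM corresponds to a recombination frequency of 0.340.
The F1 is z+ br / z br+, so z br is a recombinant gamete class with expected frequency r/2 = 0.340/2 = 0.1700.
Expected number = 0.1700 × 292 = 49.64 ≈ 50.

50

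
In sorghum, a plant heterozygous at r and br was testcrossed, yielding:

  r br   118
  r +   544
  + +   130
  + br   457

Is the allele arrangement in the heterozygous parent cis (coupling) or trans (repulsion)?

The two most frequent classes are + br (457) and r + (544); these are the parental (non-recombinant) types.
So the F1 carried + br on one chromosome and r + on the other — the recessive alleles are on opposite chromosomes (trans / repulsion).

trans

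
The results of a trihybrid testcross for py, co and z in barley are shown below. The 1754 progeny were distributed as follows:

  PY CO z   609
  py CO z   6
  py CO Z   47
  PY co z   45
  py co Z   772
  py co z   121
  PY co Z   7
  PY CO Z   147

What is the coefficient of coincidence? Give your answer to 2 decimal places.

The two most frequent reciprocal classes, PY CO z and py co Z, are the parental types, so the F1 was PY CO z / py co Z.
The two rarest classes, py CO z and PY co Z, are the double crossovers. Comparing them with the parentals, only the py allele has switched, so py is the middle locus and the order is co – py – z.
co–py: (92 + 13)/1754 = 0.0599; py–z: (268 + 13)/1754 = 0.1602.
Expected DCO frequency = 0.0599 × 0.1602 ≈ 0.00960; observed = 13/1754 ≈ 0.00741.
Coefficient of coincidence = 0.00741/0.00960 ≈ 0.77.

0.77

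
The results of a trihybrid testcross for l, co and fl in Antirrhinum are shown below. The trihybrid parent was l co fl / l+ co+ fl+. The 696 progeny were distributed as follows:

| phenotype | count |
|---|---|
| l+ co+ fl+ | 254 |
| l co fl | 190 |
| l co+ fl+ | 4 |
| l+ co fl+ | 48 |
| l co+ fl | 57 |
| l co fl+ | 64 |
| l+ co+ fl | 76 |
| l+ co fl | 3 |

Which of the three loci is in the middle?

l

The two rarest classes, l+ co fl and l co+ fl+, are the double crossovers. Comparing them with the parentals, only the l allele has switched, so l is the middle locus and the order is fl – l – co.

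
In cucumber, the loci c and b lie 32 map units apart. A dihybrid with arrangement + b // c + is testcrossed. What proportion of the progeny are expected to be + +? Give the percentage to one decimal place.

A map distance of 32 map units corresponds to a recombination frequency of 0.320.
The F1 is + b / c +, so + + is a recombinant gamete class with expected frequency r/2 = 0.320/2 = 0.1600.
That is 0.1600 = 16.0% of the progeny.

16.0%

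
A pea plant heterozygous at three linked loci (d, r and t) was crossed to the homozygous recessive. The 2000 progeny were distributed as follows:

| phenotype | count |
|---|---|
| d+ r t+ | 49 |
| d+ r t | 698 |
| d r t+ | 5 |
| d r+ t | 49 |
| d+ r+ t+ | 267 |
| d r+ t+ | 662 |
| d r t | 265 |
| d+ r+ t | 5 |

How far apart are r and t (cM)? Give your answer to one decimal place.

The two most frequent reciprocal classes, d r+ t+ and d+ r t, are the parental types, so the F1 was d r+ t+ / d+ r t.
The two rarest classes, d r t+ and d+ r+ t, are the double crossovers. Comparing them with the parentals, only the r allele has switched, so r is the middle locus and the order is d – r – t.
Crossovers in the r–t interval produce the single-crossover classes d r+ t and d+ r t+ (49 + 49 = 98) plus the double crossovers (10).
RF(r–t) = (98 + 10) / 2000 = 108/2000 = 0.0540 → 5.4 cM.

5.4 cM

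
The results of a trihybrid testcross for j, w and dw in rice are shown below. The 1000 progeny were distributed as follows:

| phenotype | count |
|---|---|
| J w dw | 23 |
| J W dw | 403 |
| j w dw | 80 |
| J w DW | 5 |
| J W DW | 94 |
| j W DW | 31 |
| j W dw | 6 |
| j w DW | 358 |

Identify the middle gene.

j

The two most frequent reciprocal classes, J W dw and j w DW, are the parental types, so the F1 was J W dw / j w DW.
The two rarest classes, j W dw and J w DW, are the double crossovers. Comparing them with the parentals, only the j allele has switched, so j is the middle locus and the order is dw – j – w.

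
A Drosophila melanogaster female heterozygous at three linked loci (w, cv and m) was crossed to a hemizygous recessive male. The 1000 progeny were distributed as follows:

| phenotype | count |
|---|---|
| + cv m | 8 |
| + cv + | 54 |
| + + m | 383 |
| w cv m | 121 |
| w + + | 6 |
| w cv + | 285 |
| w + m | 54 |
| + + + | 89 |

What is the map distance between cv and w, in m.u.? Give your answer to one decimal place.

The two most frequent reciprocal classes, + + m and w cv +, are the parental types, so the F1 was + + m / w cv +.
The two rarest classes, + cv m and w + +, are the double crossovers. Comparing them with the parentals, only the cv allele has switched, so cv is the middle locus and the order is m – cv – w.
Crossovers in the cv–w interval produce the single-crossover classes w + m and + cv + (54 + 54 = 108) plus the double crossovers (14).
RF(cv–w) = (108 + 14) / 1000 = 122/1000 = 0.1220 → 12.2 m.u.

12.2 m.u.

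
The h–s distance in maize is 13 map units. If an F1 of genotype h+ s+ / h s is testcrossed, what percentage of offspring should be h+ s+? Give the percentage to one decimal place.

A map distance of 13 map units corresponds to a recombination frequency of 0.130.
The F1 is h+ s+ / h s, so h+ s+ is a parental gamete class with expected frequency (1 − r)/2 = 0.870/2 = 0.4350.
That is 0.4350 = 43.5% of the progeny.

43.5%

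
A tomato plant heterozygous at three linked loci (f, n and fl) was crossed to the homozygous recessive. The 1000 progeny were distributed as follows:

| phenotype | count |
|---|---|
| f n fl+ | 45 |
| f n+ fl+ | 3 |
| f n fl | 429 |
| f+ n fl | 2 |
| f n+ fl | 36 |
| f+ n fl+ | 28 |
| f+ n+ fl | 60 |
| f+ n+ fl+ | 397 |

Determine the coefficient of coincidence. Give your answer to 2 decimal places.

0.66

The two most frequent reciprocal classes, f+ n+ fl+ and f n fl, are the parental types, so the F1 was f+ n+ fl+ / f n fl.
The two rarest classes, f n+ fl+ and f+ n fl, are the double crossovers. Comparing them with the parentals, only the f allele has switched, so f is the middle locus and the order is fl – f – n.
fl–f: (105 + 5)/1000 = 0.1100; f–n: (64 + 5)/1000 = 0.0690.
Expected DCO frequency = 0.1100 × 0.0690 ≈ 0.00759; observed = 5/1000 ≈ 0.00500.
Coefficient of coincidence = 0.00500/0.00759 ≈ 0.66.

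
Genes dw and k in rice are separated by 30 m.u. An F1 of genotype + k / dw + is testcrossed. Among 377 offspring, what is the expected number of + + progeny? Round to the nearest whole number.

A map distance of 30 m.u. corresponds to a recombination frequency of 0.300.
The F1 is + k / dw +, so + + is a recombinant gamete class with expected frequency r/2 = 0.300/2 = 0.1500.
Expected number = 0.1500 × 377 = 56.55 ≈ 57.

57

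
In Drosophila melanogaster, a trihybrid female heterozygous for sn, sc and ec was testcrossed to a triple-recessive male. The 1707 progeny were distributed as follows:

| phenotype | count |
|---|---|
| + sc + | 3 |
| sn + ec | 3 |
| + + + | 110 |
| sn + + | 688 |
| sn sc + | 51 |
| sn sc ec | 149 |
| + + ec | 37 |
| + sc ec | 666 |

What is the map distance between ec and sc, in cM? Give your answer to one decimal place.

5.5 cM

The two most frequent reciprocal classes, sn + + and + sc ec, are the parental types, so the F1 was sn + + / + sc ec.
The two rarest classes, sn + ec and + sc +, are the double crossovers. Comparing them with the parentals, only the ec allele has switched, so ec is the middle locus and the order is sn – ec – sc.
Crossovers in the ec–sc interval produce the single-crossover classes sn sc + and + + ec (51 + 37 = 88) plus the double crossovers (6).
RF(ec–sc) = (88 + 6) / 1707 = 94/1707 = 0.0551 → 5.5 cM.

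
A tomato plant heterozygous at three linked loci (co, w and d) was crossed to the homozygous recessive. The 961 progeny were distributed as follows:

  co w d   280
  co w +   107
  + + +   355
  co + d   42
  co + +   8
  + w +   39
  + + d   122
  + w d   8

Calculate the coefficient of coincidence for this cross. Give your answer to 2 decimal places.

The two most frequent reciprocal classes, co w d and + + +, are the parental types, so the F1 was co w d / + + +.
The two rarest classes, + w d and co + +, are the double crossovers. Comparing them with the parentals, only the co allele has switched, so co is the middle locus and the order is d – co – w.
d–co: (229 + 16)/961 = 0.2549; co–w: (81 + 16)/961 = 0.1009.
Expected DCO frequency = 0.2549 × 0.1009 ≈ 0.02572; observed = 16/961 ≈ 0.01665.
Coefficient of coincidence = 0.01665/0.02572 ≈ 0.65.

0.65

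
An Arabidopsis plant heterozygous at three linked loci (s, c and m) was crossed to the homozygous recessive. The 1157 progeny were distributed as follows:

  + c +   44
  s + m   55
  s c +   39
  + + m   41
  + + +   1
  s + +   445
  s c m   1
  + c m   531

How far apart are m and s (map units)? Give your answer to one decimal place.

The two most frequent reciprocal classes, + c m and s + +, are the parental types, so the F1 was + c m / s + +.
The two rarest classes, s c m and + + +, are the double crossovers. Comparing them with the parentals, only the s allele has switched, so s is the middle locus and the order is m – s – c.
Crossovers in the m–s interval produce the single-crossover classes + c + and s + m (44 + 55 = 99) plus the double crossovers (2).
RF(m–s) = (99 + 2) / 1157 = 101/1157 = 0.0873 → 8.7 map units.

8.7 map units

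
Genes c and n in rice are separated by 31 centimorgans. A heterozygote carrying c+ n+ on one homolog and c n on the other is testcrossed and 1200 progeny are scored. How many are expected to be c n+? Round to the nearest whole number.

A map distance of 31 centimorgans corresponds to a recombination frequency of 0.310.
The F1 is c+ n+ / c n, so c n+ is a recombinant gamete class with expected frequency r/2 = 0.310/2 = 0.1550.
Expected number = 0.1550 × 1200 = 186.00 ≈ 186.

186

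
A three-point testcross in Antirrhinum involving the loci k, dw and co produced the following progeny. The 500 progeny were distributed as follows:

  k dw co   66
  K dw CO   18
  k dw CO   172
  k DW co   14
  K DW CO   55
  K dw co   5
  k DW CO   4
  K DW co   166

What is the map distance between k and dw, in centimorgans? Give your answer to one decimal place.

The two most frequent reciprocal classes, K DW co and k dw CO, are the parental types, so the F1 was K DW co / k dw CO.
The two rarest classes, K dw co and k DW CO, are the double crossovers. Comparing them with the parentals, only the dw allele has switched, so dw is the middle locus and the order is k – dw – co.
Crossovers in the k–dw interval produce the single-crossover classes k DW co and K dw CO (14 + 18 = 32) plus the double crossovers (9).
RF(k–dw) = (32 + 9) / 500 = 41/500 = 0.0820 → 8.2 centimorgans.

8.2 centimorgans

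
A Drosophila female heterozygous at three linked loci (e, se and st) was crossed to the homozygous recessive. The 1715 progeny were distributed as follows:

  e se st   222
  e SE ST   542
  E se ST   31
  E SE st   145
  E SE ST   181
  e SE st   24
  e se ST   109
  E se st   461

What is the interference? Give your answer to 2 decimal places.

The two most frequent reciprocal classes, e SE ST and E se st, are the parental types, so the F1 was e SE ST / E se st.
The two rarest classes, e SE st and E se ST, are the double crossovers. Comparing them with the parentals, only the st allele has switched, so st is the middle locus and the order is e – st – se.
e–st: (403 + 55)/1715 = 0.2671; st–se: (254 + 55)/1715 = 0.1802.
Expected DCO frequency = 0.2671 × 0.1802 ≈ 0.04813; observed = 55/1715 ≈ 0.03207.
Coefficient of coincidence = 0.03207/0.04813 ≈ 0.67; interference = 1 − 0.67 = 0.33.

0.33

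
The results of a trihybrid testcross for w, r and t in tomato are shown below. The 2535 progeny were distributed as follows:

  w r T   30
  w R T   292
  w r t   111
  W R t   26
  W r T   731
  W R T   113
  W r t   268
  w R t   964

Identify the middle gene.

w

The two most frequent reciprocal classes, W r T and w R t, are the parental types, so the F1 was W r T / w R t.
The two rarest classes, w r T and W R t, are the double crossovers. Comparing them with the parentals, only the w allele has switched, so w is the middle locus and the order is r – w – t.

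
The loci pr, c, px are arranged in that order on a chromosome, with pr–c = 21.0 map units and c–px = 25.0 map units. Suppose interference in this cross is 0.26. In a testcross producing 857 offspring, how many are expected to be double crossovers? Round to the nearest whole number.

Map distances give recombination frequencies of 0.210 and 0.250 for the two intervals.
With interference 0.26 (so coincidence = 0.74), expected double-crossover frequency = 0.210 × 0.250 × 0.74 = 0.03885.
Expected number = 0.03885 × 857 = 33.29 ≈ 33.

33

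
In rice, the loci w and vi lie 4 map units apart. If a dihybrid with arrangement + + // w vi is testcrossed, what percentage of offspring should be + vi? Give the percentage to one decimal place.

2.0%

A map distance of 4 map units corresponds to a recombination frequency of 0.040.
The F1 is + + / w vi, so + vi is a recombinant gamete class with expected frequency r/2 = 0.040/2 = 0.0200.
That is 0.0200 = 2.0% of the progeny.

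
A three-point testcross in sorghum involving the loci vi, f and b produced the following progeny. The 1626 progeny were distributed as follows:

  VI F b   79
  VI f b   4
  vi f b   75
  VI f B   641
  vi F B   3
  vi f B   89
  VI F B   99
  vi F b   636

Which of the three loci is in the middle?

b

The two most frequent reciprocal classes, VI f B and vi F b, are the parental types, so the F1 was VI f B / vi F b.
The two rarest classes, VI f b and vi F B, are the double crossovers. Comparing them with the parentals, only the b allele has switched, so b is the middle locus and the order is vi – b – f.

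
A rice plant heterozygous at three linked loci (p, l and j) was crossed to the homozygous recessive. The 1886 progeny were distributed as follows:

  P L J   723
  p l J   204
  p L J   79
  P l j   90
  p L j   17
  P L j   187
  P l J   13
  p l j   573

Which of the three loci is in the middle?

l

The two most frequent reciprocal classes, P L J and p l j, are the parental types, so the F1 was P L J / p l j.
The two rarest classes, P l J and p L j, are the double crossovers. Comparing them with the parentals, only the l allele has switched, so l is the middle locus and the order is p – l – j.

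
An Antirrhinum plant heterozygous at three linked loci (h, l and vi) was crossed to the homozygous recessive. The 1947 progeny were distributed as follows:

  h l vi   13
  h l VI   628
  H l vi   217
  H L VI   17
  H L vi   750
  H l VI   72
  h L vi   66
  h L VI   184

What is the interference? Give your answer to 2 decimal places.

The two most frequent reciprocal classes, H L vi and h l VI, are the parental types, so the F1 was H L vi / h l VI.
The two rarest classes, H L VI and h l vi, are the double crossovers. Comparing them with the parentals, only the vi allele has switched, so vi is the middle locus and the order is l – vi – h.
l–vi: (401 + 30)/1947 = 0.2214; vi–h: (138 + 30)/1947 = 0.0863.
Expected DCO frequency = 0.2214 × 0.0863 ≈ 0.01911; observed = 30/1947 ≈ 0.01541.
Coefficient of coincidence = 0.01541/0.01911 ≈ 0.81; interference = 1 − 0.81 = 0.19.

0.19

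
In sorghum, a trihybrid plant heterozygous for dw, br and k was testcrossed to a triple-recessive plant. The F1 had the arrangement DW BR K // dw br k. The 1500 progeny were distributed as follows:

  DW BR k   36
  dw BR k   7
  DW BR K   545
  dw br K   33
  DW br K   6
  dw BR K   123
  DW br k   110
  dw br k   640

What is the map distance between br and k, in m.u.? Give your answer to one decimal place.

5.5 m.u.

The two rarest classes, DW br K and dw BR k, are the double crossovers. Comparing them with the parentals, only the br allele has switched, so br is the middle locus and the order is dw – br – k.
Crossovers in the br–k interval produce the single-crossover classes DW BR k and dw br K (36 + 33 = 69) plus the double crossovers (13).
RF(br–k) = (69 + 13) / 1500 = 82/1500 = 0.0547 → 5.5 m.u.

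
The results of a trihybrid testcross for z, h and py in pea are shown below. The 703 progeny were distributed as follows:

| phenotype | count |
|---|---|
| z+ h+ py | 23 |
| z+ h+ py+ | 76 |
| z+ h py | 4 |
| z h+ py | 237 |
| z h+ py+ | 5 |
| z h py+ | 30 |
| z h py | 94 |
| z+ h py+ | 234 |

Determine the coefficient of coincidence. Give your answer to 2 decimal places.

The two most frequent reciprocal classes, z+ h py+ and z h+ py, are the parental types, so the F1 was z+ h py+ / z h+ py.
The two rarest classes, z+ h py and z h+ py+, are the double crossovers. Comparing them with the parentals, only the py allele has switched, so py is the middle locus and the order is h – py – z.
h–py: (170 + 9)/703 = 0.2546; py–z: (53 + 9)/703 = 0.0882.
Expected DCO frequency = 0.2546 × 0.0882 ≈ 0.02246; observed = 9/703 ≈ 0.01280.
Coefficient of coincidence = 0.01280/0.02246 ≈ 0.57.

0.57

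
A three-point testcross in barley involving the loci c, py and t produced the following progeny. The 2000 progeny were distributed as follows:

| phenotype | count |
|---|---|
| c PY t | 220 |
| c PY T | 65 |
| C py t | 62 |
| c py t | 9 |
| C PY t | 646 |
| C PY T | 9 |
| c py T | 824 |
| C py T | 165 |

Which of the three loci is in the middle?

The two most frequent reciprocal classes, C PY t and c py T, are the parental types, so the F1 was C PY t / c py T.
The two rarest classes, C PY T and c py t, are the double crossovers. Comparing them with the parentals, only the t allele has switched, so t is the middle locus and the order is py – t – c.

t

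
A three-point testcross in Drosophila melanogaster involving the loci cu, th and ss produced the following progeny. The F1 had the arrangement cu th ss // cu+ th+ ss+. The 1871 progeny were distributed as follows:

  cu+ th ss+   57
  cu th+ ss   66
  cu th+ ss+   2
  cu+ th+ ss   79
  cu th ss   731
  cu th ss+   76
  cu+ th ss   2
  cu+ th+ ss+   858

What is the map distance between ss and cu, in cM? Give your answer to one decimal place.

8.5 cM

The two rarest classes, cu+ th ss and cu th+ ss+, are the double crossovers. Comparing them with the parentals, only the cu allele has switched, so cu is the middle locus and the order is ss – cu – th.
Crossovers in the ss–cu interval produce the single-crossover classes cu th ss+ and cu+ th+ ss (76 + 79 = 155) plus the double crossovers (4).
RF(ss–cu) = (155 + 4) / 1871 = 159/1871 = 0.0850 → 8.5 cM.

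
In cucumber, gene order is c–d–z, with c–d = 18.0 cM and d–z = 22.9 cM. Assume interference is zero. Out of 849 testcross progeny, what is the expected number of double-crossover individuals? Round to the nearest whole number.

35

Map distances give recombination frequencies of 0.180 and 0.229 for the two intervals.
With no interference, expected double-crossover frequency = 0.180 × 0.229 = 0.04122.
Expected number = 0.04122 × 849 = 35.00 ≈ 35.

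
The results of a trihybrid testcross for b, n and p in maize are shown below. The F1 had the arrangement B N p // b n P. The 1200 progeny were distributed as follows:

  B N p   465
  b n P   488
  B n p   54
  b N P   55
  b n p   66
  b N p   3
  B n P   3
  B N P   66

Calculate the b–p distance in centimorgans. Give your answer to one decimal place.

The two rarest classes, b N p and B n P, are the double crossovers. Comparing them with the parentals, only the b allele has switched, so b is the middle locus and the order is n – b – p.
Crossovers in the b–p interval produce the single-crossover classes B N P and b n p (66 + 66 = 132) plus the double crossovers (6).
RF(b–p) = (132 + 6) / 1200 = 138/1200 = 0.1150 → 11.5 centimorgans.

11.5 centimorgans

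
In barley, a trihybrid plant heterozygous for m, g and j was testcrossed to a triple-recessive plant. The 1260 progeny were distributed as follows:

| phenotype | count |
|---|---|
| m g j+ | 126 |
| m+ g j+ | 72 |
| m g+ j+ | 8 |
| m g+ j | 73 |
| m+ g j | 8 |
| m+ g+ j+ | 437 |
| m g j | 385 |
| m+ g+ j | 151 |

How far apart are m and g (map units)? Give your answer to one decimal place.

The two most frequent reciprocal classes, m+ g+ j+ and m g j, are the parental types, so the F1 was m+ g+ j+ / m g j.
The two rarest classes, m g+ j+ and m+ g j, are the double crossovers. Comparing them with the parentals, only the m allele has switched, so m is the middle locus and the order is g – m – j.
Crossovers in the g–m interval produce the single-crossover classes m+ g j+ and m g+ j (72 + 73 = 145) plus the double crossovers (16).
RF(g–m) = (145 + 16) / 1260 = 161/1260 = 0.1278 → 12.8 map units.

12.8 map units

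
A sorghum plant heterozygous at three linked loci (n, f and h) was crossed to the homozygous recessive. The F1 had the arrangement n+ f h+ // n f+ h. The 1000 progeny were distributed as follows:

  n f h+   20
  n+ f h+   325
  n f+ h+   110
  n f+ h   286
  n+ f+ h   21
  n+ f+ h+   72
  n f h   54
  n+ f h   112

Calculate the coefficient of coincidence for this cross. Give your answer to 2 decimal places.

0.93

The two rarest classes, n f h+ and n+ f+ h, are the double crossovers. Comparing them with the parentals, only the n allele has switched, so n is the middle locus and the order is f – n – h.
f–n: (126 + 41)/1000 = 0.1670; n–h: (222 + 41)/1000 = 0.2630.
Expected DCO frequency = 0.1670 × 0.2630 ≈ 0.04392; observed = 41/1000 ≈ 0.04100.
Coefficient of coincidence = 0.04100/0.04392 ≈ 0.93.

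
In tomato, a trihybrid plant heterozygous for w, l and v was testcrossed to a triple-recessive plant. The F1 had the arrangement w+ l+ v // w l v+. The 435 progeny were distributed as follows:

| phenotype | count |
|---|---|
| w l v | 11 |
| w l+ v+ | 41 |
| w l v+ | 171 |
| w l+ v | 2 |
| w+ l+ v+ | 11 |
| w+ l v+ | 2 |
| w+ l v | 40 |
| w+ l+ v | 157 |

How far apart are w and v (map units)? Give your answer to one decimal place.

6.0 map units

The two rarest classes, w l+ v and w+ l v+, are the double crossovers. Comparing them with the parentals, only the w allele has switched, so w is the middle locus and the order is v – w – l.
Crossovers in the v–w interval produce the single-crossover classes w+ l+ v+ and w l v (11 + 11 = 22) plus the double crossovers (4).
RF(v–w) = (22 + 4) / 435 = 26/435 = 0.0598 → 6.0 map units.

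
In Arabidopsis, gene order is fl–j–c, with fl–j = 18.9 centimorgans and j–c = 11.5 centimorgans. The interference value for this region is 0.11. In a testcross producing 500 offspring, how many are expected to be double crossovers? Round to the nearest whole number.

Map distances give recombination frequencies of 0.189 and 0.115 for the two intervals.
With interference 0.11 (so coincidence = 0.89), expected double-crossover frequency = 0.189 × 0.115 × 0.89 = 0.01934.
Expected number = 0.01934 × 500 = 9.67 ≈ 10.

10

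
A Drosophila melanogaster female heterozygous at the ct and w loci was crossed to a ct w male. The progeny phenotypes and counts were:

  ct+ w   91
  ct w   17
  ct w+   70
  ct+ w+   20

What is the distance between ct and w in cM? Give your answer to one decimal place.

The two most frequent classes, ct+ w (91) and ct w+ (70), are the parental types, so the F1 was ct+ w / ct w+.
The recombinant classes are ct+ w+ and ct w: 20 + 17 = 37.
Recombination frequency = 37/198 = 0.1869 ≈ 18.7%, i.e. 18.7 cM.

18.7 cM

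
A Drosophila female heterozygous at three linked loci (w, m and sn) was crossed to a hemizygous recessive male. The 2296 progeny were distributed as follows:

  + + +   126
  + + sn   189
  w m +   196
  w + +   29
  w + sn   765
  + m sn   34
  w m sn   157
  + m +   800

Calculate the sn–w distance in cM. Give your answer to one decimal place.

The two most frequent reciprocal classes, w + sn and + m +, are the parental types, so the F1 was w + sn / + m +.
The two rarest classes, w + + and + m sn, are the double crossovers. Comparing them with the parentals, only the sn allele has switched, so sn is the middle locus and the order is m – sn – w.
Crossovers in the sn–w interval produce the single-crossover classes + + sn and w m + (189 + 196 = 385) plus the double crossovers (63).
RF(sn–w) = (385 + 63) / 2296 = 448/2296 = 0.1951 → 19.5 cM.

19.5 cM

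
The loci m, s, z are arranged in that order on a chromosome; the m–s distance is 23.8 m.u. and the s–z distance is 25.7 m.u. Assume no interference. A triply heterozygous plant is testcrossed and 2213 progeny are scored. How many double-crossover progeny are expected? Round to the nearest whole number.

135

Map distances give recombination frequencies of 0.238 and 0.257 for the two intervals.
With no interference, expected double-crossover frequency = 0.238 × 0.257 = 0.06117.
Expected number = 0.06117 × 2213 = 135.36 ≈ 135.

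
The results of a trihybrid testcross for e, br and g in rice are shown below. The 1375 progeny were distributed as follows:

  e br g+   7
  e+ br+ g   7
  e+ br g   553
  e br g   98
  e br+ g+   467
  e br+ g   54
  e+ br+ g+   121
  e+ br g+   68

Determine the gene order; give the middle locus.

The two most frequent reciprocal classes, e br+ g+ and e+ br g, are the parental types, so the F1 was e br+ g+ / e+ br g.
The two rarest classes, e br g+ and e+ br+ g, are the double crossovers. Comparing them with the parentals, only the br allele has switched, so br is the middle locus and the order is e – br – g.

br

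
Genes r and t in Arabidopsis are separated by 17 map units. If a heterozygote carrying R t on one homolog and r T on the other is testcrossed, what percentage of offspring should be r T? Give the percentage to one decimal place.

A map distance of 17 map units corresponds to a recombination frequency of 0.170.
The F1 is R t / r T, so r T is a parental gamete class with expected frequency (1 − r)/2 = 0.830/2 = 0.4150.
That is 0.4150 = 41.5% of the progeny.

41.5%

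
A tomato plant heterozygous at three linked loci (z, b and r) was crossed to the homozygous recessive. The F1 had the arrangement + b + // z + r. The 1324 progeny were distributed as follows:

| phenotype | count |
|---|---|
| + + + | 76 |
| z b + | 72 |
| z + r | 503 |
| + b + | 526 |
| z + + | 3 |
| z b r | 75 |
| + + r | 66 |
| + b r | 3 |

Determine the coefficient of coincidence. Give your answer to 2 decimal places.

The two rarest classes, + b r and z + +, are the double crossovers. Comparing them with the parentals, only the r allele has switched, so r is the middle locus and the order is b – r – z.
b–r: (151 + 6)/1324 = 0.1186; r–z: (138 + 6)/1324 = 0.1088.
Expected DCO frequency = 0.1186 × 0.1088 ≈ 0.01290; observed = 6/1324 ≈ 0.00453.
Coefficient of coincidence = 0.00453/0.01290 ≈ 0.35.

0.35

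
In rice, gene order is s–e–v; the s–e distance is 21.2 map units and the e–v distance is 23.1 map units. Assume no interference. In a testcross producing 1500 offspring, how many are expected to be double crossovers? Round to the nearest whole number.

Map distances give recombination frequencies of 0.212 and 0.231 for the two intervals.
With no interference, expected double-crossover frequency = 0.212 × 0.231 = 0.04897.
Expected number = 0.04897 × 1500 = 73.46 ≈ 73.

73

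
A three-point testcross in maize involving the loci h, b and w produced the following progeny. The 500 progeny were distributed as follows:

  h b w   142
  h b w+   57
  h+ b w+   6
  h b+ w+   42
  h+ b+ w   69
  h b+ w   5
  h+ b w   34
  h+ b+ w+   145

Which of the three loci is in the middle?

The two most frequent reciprocal classes, h+ b+ w+ and h b w, are the parental types, so the F1 was h+ b+ w+ / h b w.
The two rarest classes, h+ b w+ and h b+ w, are the double crossovers. Comparing them with the parentals, only the b allele has switched, so b is the middle locus and the order is w – b – h.

b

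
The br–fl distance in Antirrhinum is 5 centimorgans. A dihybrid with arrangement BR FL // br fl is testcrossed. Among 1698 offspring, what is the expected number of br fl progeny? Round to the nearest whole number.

A map distance of 5 centimorgans corresponds to a recombination frequency of 0.050.
The F1 is BR FL / br fl, so br fl is a parental gamete class with expected frequency (1 − r)/2 = 0.950/2 = 0.4750.
Expected number = 0.4750 × 1698 = 806.55 ≈ 807.

807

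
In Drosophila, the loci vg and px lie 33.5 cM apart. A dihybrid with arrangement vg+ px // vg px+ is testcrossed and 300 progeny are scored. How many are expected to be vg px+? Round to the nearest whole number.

100

A map distance of 33.5 cM corresponds to a recombination frequency of 0.335.
The F1 is vg+ px / vg px+, so vg px+ is a parental gamete class with expected frequency (1 − r)/2 = 0.665/2 = 0.3325.
Expected number = 0.3325 × 300 = 99.75 ≈ 100.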